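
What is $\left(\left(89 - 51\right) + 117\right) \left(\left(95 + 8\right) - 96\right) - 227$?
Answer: $858$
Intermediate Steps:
$\left(\left(89 - 51\right) + 117\right) \left(\left(95 + 8\right) - 96\right) - 227 = \left(38 + 117\right) \left(103 - 96\right) - 227 = 155 \cdot 7 - 227 = 1085 - 227 = 858$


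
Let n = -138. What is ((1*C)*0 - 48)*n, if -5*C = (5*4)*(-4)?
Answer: 6624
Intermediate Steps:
C = 16 (C = -5*4*(-4)/5 = -4*(-4) = -⅕*(-80) = 16)
((1*C)*0 - 48)*n = ((1*16)*0 - 48)*(-138) = (16*0 - 48)*(-138) = (0 - 48)*(-138) = -48*(-138) = 6624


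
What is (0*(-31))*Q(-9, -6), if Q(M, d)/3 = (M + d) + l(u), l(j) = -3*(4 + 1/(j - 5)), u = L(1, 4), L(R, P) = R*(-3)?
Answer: 0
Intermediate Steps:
L(R, P) = -3*R
u = -3 (u = -3*1 = -3)
l(j) = -12 - 3/(-5 + j) (l(j) = -3*(4 + 1/(-5 + j)) = -12 - 3/(-5 + j))
Q(M, d) = -279/8 + 3*M + 3*d (Q(M, d) = 3*((M + d) + 3*(19 - 4*(-3))/(-5 - 3)) = 3*((M + d) + 3*(19 + 12)/(-8)) = 3*((M + d) + 3*(-1/8)*31) = 3*((M + d) - 93/8) = 3*(-93/8 + M + d) = -279/8 + 3*M + 3*d)
(0*(-31))*Q(-9, -6) = (0*(-31))*(-279/8 + 3*(-9) + 3*(-6)) = 0*(-279/8 - 27 - 18) = 0*(-639/8) = 0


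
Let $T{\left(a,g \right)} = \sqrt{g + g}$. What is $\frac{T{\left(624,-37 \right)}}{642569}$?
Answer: $\frac{i \sqrt{74}}{642569} \approx 1.3387 \cdot 10^{-5} i$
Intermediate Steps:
$T{\left(a,g \right)} = \sqrt{2} \sqrt{g}$ ($T{\left(a,g \right)} = \sqrt{2 g} = \sqrt{2} \sqrt{g}$)
$\frac{T{\left(624,-37 \right)}}{642569} = \frac{\sqrt{2} \sqrt{-37}}{642569} = \sqrt{2} i \sqrt{37} \cdot \frac{1}{642569} = i \sqrt{74} \cdot \frac{1}{642569} = \frac{i \sqrt{74}}{642569}$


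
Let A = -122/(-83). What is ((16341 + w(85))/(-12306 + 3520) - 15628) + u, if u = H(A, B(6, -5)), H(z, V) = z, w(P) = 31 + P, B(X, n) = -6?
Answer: -11396825503/729238 ≈ -15628.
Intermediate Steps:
A = 122/83 (A = -122*(-1/83) = 122/83 ≈ 1.4699)
u = 122/83 ≈ 1.4699
((16341 + w(85))/(-12306 + 3520) - 15628) + u = ((16341 + (31 + 85))/(-12306 + 3520) - 15628) + 122/83 = ((16341 + 116)/(-8786) - 15628) + 122/83 = (16457*(-1/8786) - 15628) + 122/83 = (-16457/8786 - 15628) + 122/83 = -137324065/8786 + 122/83 = -11396825503/729238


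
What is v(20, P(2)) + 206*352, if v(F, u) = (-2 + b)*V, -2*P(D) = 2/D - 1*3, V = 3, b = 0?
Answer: 72506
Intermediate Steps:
P(D) = 3/2 - 1/D (P(D) = -(2/D - 1*3)/2 = -(2/D - 3)/2 = -(-3 + 2/D)/2 = 3/2 - 1/D)
v(F, u) = -6 (v(F, u) = (-2 + 0)*3 = -2*3 = -6)
v(20, P(2)) + 206*352 = -6 + 206*352 = -6 + 72512 = 72506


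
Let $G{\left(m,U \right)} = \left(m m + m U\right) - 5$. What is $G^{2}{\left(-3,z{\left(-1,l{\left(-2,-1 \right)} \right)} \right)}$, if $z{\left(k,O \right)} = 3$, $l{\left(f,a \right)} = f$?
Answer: $25$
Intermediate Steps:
$G{\left(m,U \right)} = -5 + m^{2} + U m$ ($G{\left(m,U \right)} = \left(m^{2} + U m\right) - 5 = -5 + m^{2} + U m$)
$G^{2}{\left(-3,z{\left(-1,l{\left(-2,-1 \right)} \right)} \right)} = \left(-5 + \left(-3\right)^{2} + 3 \left(-3\right)\right)^{2} = \left(-5 + 9 - 9\right)^{2} = \left(-5\right)^{2} = 25$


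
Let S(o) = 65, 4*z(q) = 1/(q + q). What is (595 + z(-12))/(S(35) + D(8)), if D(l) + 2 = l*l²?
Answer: 57119/55200 ≈ 1.0348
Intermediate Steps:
z(q) = 1/(8*q) (z(q) = 1/(4*(q + q)) = 1/(4*((2*q))) = (1/(2*q))/4 = 1/(8*q))
D(l) = -2 + l³ (D(l) = -2 + l*l² = -2 + l³)
(595 + z(-12))/(S(35) + D(8)) = (595 + (⅛)/(-12))/(65 + (-2 + 8³)) = (595 + (⅛)*(-1/12))/(65 + (-2 + 512)) = (595 - 1/96)/(65 + 510) = (57119/96)/575 = (57119/96)*(1/575) = 57119/55200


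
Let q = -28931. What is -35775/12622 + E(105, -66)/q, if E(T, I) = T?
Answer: -148047405/52166726 ≈ -2.8380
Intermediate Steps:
-35775/12622 + E(105, -66)/q = -35775/12622 + 105/(-28931) = -35775*1/12622 + 105*(-1/28931) = -35775/12622 - 15/4133 = -148047405/52166726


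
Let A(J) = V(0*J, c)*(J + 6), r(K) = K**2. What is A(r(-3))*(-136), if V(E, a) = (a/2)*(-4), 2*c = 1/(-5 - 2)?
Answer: -2040/7 ≈ -291.43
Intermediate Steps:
c = -1/14 (c = 1/(2*(-5 - 2)) = (1/2)/(-7) = (1/2)*(-1/7) = -1/14 ≈ -0.071429)
V(E, a) = -2*a (V(E, a) = (a*(1/2))*(-4) = (a/2)*(-4) = -2*a)
A(J) = 6/7 + J/7 (A(J) = (-2*(-1/14))*(J + 6) = (6 + J)/7 = 6/7 + J/7)
A(r(-3))*(-136) = (6/7 + (1/7)*(-3)**2)*(-136) = (6/7 + (1/7)*9)*(-136) = (6/7 + 9/7)*(-136) = (15/7)*(-136) = -2040/7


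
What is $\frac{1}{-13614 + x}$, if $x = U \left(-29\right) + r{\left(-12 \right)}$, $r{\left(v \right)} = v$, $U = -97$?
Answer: $- \frac{1}{10813} \approx -9.2481 \cdot 10^{-5}$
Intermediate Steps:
$x = 2801$ ($x = \left(-97\right) \left(-29\right) - 12 = 2813 - 12 = 2801$)
$\frac{1}{-13614 + x} = \frac{1}{-13614 + 2801} = \frac{1}{-10813} = - \frac{1}{10813}$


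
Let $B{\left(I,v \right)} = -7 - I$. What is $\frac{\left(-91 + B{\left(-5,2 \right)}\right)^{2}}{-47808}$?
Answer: $- \frac{961}{5312} \approx -0.18091$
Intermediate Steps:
$\frac{\left(-91 + B{\left(-5,2 \right)}\right)^{2}}{-47808} = \frac{\left(-91 - 2\right)^{2}}{-47808} = \left(-91 + \left(-7 + 5\right)\right)^{2} \left(- \frac{1}{47808}\right) = \left(-91 - 2\right)^{2} \left(- \frac{1}{47808}\right) = \left(-93\right)^{2} \left(- \frac{1}{47808}\right) = 8649 \left(- \frac{1}{47808}\right) = - \frac{961}{5312}$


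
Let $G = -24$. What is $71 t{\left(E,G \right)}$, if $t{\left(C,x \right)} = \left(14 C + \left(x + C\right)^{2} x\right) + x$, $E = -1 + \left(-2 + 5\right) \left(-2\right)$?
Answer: $-1646206$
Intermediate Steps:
$E = -7$ ($E = -1 + 3 \left(-2\right) = -1 - 6 = -7$)
$t{\left(C,x \right)} = x + 14 C + x \left(C + x\right)^{2}$ ($t{\left(C,x \right)} = \left(14 C + \left(C + x\right)^{2} x\right) + x = \left(14 C + x \left(C + x\right)^{2}\right) + x = x + 14 C + x \left(C + x\right)^{2}$)
$71 t{\left(E,G \right)} = 71 \left(-24 + 14 \left(-7\right) - 24 \left(-7 - 24\right)^{2}\right) = 71 \left(-24 - 98 - 24 \left(-31\right)^{2}\right) = 71 \left(-24 - 98 - 23064\right) = 71 \left(-23186\right) = -1646206$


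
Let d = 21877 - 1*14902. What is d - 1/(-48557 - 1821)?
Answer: 351386551/50378 ≈ 6975.0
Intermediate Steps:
d = 6975 (d = 21877 - 14902 = 6975)
d - 1/(-48557 - 1821) = 6975 - 1/(-48557 - 1821) = 6975 - 1/(-50378) = 6975 - 1*(-1/50378) = 6975 + 1/50378 = 351386551/50378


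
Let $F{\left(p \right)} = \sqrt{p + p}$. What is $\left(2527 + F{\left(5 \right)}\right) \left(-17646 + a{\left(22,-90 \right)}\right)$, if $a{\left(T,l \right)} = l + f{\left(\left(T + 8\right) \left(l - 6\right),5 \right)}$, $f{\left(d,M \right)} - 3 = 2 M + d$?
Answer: $-52063781 - 20603 \sqrt{10} \approx -5.2129 \cdot 10^{7}$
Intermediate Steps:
$f{\left(d,M \right)} = 3 + d + 2 M$ ($f{\left(d,M \right)} = 3 + \left(2 M + d\right) = 3 + \left(d + 2 M\right) = 3 + d + 2 M$)
$a{\left(T,l \right)} = 13 + l + \left(-6 + l\right) \left(8 + T\right)$ ($a{\left(T,l \right)} = l + \left(3 + \left(T + 8\right) \left(l - 6\right) + 2 \cdot 5\right) = l + \left(3 + \left(8 + T\right) \left(-6 + l\right) + 10\right) = l + \left(3 + \left(-6 + l\right) \left(8 + T\right) + 10\right) = l + \left(13 + \left(-6 + l\right) \left(8 + T\right)\right) = 13 + l + \left(-6 + l\right) \left(8 + T\right)$)
$F{\left(p \right)} = \sqrt{2} \sqrt{p}$ ($F{\left(p \right)} = \sqrt{2 p} = \sqrt{2} \sqrt{p}$)
$\left(2527 + F{\left(5 \right)}\right) \left(-17646 + a{\left(22,-90 \right)}\right) = \left(2527 + \sqrt{2} \sqrt{5}\right) \left(-17646 + \left(-35 - 132 + 9 \left(-90\right) + 22 \left(-90\right)\right)\right) = \left(2527 + \sqrt{10}\right) \left(-17646 - 2957\right) = \left(2527 + \sqrt{10}\right) \left(-20603\right) = -52063781 - 20603 \sqrt{10}$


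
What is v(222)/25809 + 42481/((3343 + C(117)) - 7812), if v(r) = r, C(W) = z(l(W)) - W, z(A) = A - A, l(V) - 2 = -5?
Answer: -365124679/39453358 ≈ -9.2546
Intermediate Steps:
l(V) = -3 (l(V) = 2 - 5 = -3)
z(A) = 0
C(W) = -W (C(W) = 0 - W = -W)
v(222)/25809 + 42481/((3343 + C(117)) - 7812) = 222/25809 + 42481/((3343 - 1*117) - 7812) = 222*(1/25809) + 42481/((3343 - 117) - 7812) = 74/8603 + 42481/(3226 - 7812) = 74/8603 + 42481/(-4586) = 74/8603 + 42481*(-1/4586) = 74/8603 - 42481/4586 = -365124679/39453358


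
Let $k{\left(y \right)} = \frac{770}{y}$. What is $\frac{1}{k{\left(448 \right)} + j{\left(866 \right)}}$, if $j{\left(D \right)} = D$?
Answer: $\frac{32}{27767} \approx 0.0011524$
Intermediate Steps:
$\frac{1}{k{\left(448 \right)} + j{\left(866 \right)}} = \frac{1}{\frac{770}{448} + 866} = \frac{1}{770 \cdot \frac{1}{448} + 866} = \frac{1}{\frac{55}{32} + 866} = \frac{1}{\frac{27767}{32}} = \frac{32}{27767}$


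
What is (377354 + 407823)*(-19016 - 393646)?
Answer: -324012711174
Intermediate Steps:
(377354 + 407823)*(-19016 - 393646) = 785177*(-412662) = -324012711174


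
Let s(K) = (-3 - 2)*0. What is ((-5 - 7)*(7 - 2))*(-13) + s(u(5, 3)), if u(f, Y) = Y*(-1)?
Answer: 780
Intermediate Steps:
u(f, Y) = -Y
s(K) = 0 (s(K) = -5*0 = 0)
((-5 - 7)*(7 - 2))*(-13) + s(u(5, 3)) = ((-5 - 7)*(7 - 2))*(-13) + 0 = -12*5*(-13) + 0 = -60*(-13) + 0 = 780 + 0 = 780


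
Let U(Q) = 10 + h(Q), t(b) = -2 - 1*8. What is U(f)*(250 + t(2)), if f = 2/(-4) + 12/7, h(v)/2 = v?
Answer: 20880/7 ≈ 2982.9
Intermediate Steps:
h(v) = 2*v
f = 17/14 (f = 2*(-1/4) + 12*(1/7) = -1/2 + 12/7 = 17/14 ≈ 1.2143)
t(b) = -10 (t(b) = -2 - 8 = -10)
U(Q) = 10 + 2*Q
U(f)*(250 + t(2)) = (10 + 2*(17/14))*(250 - 10) = (10 + 17/7)*240 = (87/7)*240 = 20880/7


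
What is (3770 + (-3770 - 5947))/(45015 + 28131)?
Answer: -5947/73146 ≈ -0.081303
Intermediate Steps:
(3770 + (-3770 - 5947))/(45015 + 28131) = (3770 - 9717)/73146 = -5947*1/73146 = -5947/73146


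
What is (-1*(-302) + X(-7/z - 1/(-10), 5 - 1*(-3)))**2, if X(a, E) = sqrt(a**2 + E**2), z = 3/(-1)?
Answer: (9060 + sqrt(62929))**2/900 ≈ 96325.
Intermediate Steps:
z = -3 (z = 3*(-1) = -3)
X(a, E) = sqrt(E**2 + a**2)
(-1*(-302) + X(-7/z - 1/(-10), 5 - 1*(-3)))**2 = (-1*(-302) + sqrt((5 - 1*(-3))**2 + (-7/(-3) - 1/(-10))**2))**2 = (302 + sqrt((5 + 3)**2 + (-7*(-1/3) - 1*(-1/10))**2))**2 = (302 + sqrt(8**2 + (7/3 + 1/10)**2))**2 = (302 + sqrt(64 + (73/30)**2))**2 = (302 + sqrt(64 + 5329/900))**2 = (302 + sqrt(62929/900))**2 = (302 + sqrt(62929)/30)**2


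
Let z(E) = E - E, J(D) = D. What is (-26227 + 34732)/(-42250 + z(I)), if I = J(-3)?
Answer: -1701/8450 ≈ -0.20130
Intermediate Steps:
I = -3
z(E) = 0
(-26227 + 34732)/(-42250 + z(I)) = (-26227 + 34732)/(-42250 + 0) = 8505/(-42250) = 8505*(-1/42250) = -1701/8450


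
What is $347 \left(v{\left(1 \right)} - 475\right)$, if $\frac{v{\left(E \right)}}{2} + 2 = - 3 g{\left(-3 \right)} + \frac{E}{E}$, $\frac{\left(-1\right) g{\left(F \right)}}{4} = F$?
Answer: $-190503$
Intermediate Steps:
$g{\left(F \right)} = - 4 F$
$v{\left(E \right)} = -74$ ($v{\left(E \right)} = -4 + 2 \left(- 3 \left(\left(-4\right) \left(-3\right)\right) + \frac{E}{E}\right) = -4 + 2 \left(\left(-3\right) 12 + 1\right) = -4 + 2 \left(-36 + 1\right) = -4 + 2 \left(-35\right) = -4 - 70 = -74$)
$347 \left(v{\left(1 \right)} - 475\right) = 347 \left(-74 - 475\right) = 347 \left(-549\right) = -190503$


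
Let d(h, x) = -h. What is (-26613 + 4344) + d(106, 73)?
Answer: -22375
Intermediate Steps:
(-26613 + 4344) + d(106, 73) = (-26613 + 4344) - 1*106 = -22269 - 106 = -22375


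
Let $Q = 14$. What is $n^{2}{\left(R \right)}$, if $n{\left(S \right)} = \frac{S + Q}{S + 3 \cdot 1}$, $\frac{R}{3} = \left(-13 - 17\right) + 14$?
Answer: $\frac{1156}{2025} \approx 0.57086$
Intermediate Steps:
$R = -48$ ($R = 3 \left(\left(-13 - 17\right) + 14\right) = 3 \left(-30 + 14\right) = 3 \left(-16\right) = -48$)
$n{\left(S \right)} = \frac{14 + S}{3 + S}$ ($n{\left(S \right)} = \frac{S + 14}{S + 3 \cdot 1} = \frac{14 + S}{S + 3} = \frac{14 + S}{3 + S}$)
$n^{2}{\left(R \right)} = \left(\frac{14 - 48}{3 - 48}\right)^{2} = \left(\frac{1}{-45} \left(-34\right)\right)^{2} = \left(\left(- \frac{1}{45}\right) \left(-34\right)\right)^{2} = \left(\frac{34}{45}\right)^{2} = \frac{1156}{2025}$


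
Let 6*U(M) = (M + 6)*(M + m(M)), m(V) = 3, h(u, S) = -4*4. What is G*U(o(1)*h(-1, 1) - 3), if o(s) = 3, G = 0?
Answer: 0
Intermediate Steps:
h(u, S) = -16
U(M) = (3 + M)*(6 + M)/6 (U(M) = ((M + 6)*(M + 3))/6 = ((6 + M)*(3 + M))/6 = ((3 + M)*(6 + M))/6 = (3 + M)*(6 + M)/6)
G*U(o(1)*h(-1, 1) - 3) = 0*(3 + (3*(-16) - 3)**2/6 + 3*(3*(-16) - 3)/2) = 0*(3 + (-48 - 3)**2/6 + 3*(-48 - 3)/2) = 0*(3 + (1/6)*(-51)**2 + (3/2)*(-51)) = 0*(3 + (1/6)*2601 - 153/2) = 0*(3 + 867/2 - 153/2) = 0*360 = 0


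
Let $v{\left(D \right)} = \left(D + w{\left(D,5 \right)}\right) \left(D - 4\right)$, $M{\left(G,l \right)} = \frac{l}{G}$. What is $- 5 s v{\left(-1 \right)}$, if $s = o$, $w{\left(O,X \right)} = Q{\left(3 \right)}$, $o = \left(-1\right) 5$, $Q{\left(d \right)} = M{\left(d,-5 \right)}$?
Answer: $\frac{1000}{3} \approx 333.33$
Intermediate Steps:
$Q{\left(d \right)} = - \frac{5}{d}$
$o = -5$
$w{\left(O,X \right)} = - \frac{5}{3}$
$s = -5$
$v{\left(D \right)} = \left(-4 + D\right) \left(- \frac{5}{3} + D\right)$ ($v{\left(D \right)} = \left(D - \frac{5}{3}\right) \left(D - 4\right) = \left(- \frac{5}{3} + D\right) \left(-4 + D\right) = \left(-4 + D\right) \left(- \frac{5}{3} + D\right)$)
$- 5 s v{\left(-1 \right)} = \left(-5\right) \left(-5\right) \left(\frac{20}{3} + \left(-1\right)^{2} - - \frac{17}{3}\right) = 25 \left(\frac{20}{3} + 1 + \frac{17}{3}\right) = 25 \cdot \frac{40}{3} = \frac{1000}{3}$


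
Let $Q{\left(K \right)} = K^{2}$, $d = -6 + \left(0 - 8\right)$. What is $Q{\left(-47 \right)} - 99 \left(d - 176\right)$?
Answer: $21019$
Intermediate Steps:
$d = -14$ ($d = -6 - 8 = -14$)
$Q{\left(-47 \right)} - 99 \left(d - 176\right) = \left(-47\right)^{2} - 99 \left(-14 - 176\right) = 2209 - 99 \left(-14 - 176\right) = 2209 - 99 \left(-190\right) = 2209 - -18810 = 2209 + 18810 = 21019$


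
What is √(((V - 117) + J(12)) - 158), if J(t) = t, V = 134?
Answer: I*√129 ≈ 11.358*I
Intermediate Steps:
√(((V - 117) + J(12)) - 158) = √(((134 - 117) + 12) - 158) = √((17 + 12) - 158) = √(29 - 158) = √(-129) = I*√129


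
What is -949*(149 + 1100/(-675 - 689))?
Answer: -4359706/31 ≈ -1.4064e+5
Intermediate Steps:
-949*(149 + 1100/(-675 - 689)) = -949*(149 + 1100/(-1364)) = -949*(149 + 1100*(-1/1364)) = -949*(149 - 25/31) = -949*4594/31 = -4359706/31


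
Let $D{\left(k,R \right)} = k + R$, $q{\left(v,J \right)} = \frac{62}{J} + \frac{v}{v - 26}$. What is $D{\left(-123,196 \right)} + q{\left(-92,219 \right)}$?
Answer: $\frac{956965}{12921} \approx 74.063$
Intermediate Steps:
$q{\left(v,J \right)} = \frac{62}{J} + \frac{v}{-26 + v}$
$D{\left(k,R \right)} = R + k$
$D{\left(-123,196 \right)} + q{\left(-92,219 \right)} = \left(196 - 123\right) + \frac{-1612 + 62 \left(-92\right) + 219 \left(-92\right)}{219 \left(-26 - 92\right)} = 73 + \frac{-1612 - 5704 - 20148}{219 \left(-118\right)} = 73 + \frac{1}{219} \left(- \frac{1}{118}\right) \left(-27464\right) = 73 + \frac{13732}{12921} = \frac{956965}{12921}$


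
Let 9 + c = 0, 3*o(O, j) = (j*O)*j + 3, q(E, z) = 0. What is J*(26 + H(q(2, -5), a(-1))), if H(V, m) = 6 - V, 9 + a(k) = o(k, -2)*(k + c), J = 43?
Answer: 1376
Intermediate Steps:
o(O, j) = 1 + O*j²/3 (o(O, j) = ((j*O)*j + 3)/3 = ((O*j)*j + 3)/3 = (O*j² + 3)/3 = (3 + O*j²)/3 = 1 + O*j²/3)
c = -9 (c = -9 + 0 = -9)
a(k) = -9 + (1 + 4*k/3)*(-9 + k) (a(k) = -9 + (1 + (⅓)*k*(-2)²)*(k - 9) = -9 + (1 + (⅓)*k*4)*(-9 + k) = -9 + (1 + 4*k/3)*(-9 + k))
J*(26 + H(q(2, -5), a(-1))) = 43*(26 + (6 - 1*0)) = 43*(26 + (6 + 0)) = 43*(26 + 6) = 43*32 = 1376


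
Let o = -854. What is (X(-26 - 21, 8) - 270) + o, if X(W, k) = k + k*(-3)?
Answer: -1140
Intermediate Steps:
X(W, k) = -2*k (X(W, k) = k - 3*k = -2*k)
(X(-26 - 21, 8) - 270) + o = (-2*8 - 270) - 854 = (-16 - 270) - 854 = -286 - 854 = -1140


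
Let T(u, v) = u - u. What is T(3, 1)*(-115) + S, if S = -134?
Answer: -134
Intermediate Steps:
T(u, v) = 0
T(3, 1)*(-115) + S = 0*(-115) - 134 = 0 - 134 = -134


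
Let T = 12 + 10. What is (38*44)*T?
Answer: 36784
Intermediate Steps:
T = 22
(38*44)*T = (38*44)*22 = 1672*22 = 36784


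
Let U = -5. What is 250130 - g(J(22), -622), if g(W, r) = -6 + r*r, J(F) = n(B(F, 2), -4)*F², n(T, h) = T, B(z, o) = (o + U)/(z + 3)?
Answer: -136748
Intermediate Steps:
B(z, o) = (-5 + o)/(3 + z) (B(z, o) = (o - 5)/(z + 3) = (-5 + o)/(3 + z))
J(F) = -3*F²/(3 + F) (J(F) = ((-5 + 2)/(3 + F))*F² = (-3/(3 + F))*F² = -3*F²/(3 + F))
g(W, r) = -6 + r²
250130 - g(J(22), -622) = 250130 - (-6 + (-622)²) = 250130 - (-6 + 386884) = 250130 - 1*386878 = 250130 - 386878 = -136748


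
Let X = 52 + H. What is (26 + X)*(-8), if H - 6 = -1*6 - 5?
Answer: -584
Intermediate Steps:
H = -5 (H = 6 + (-1*6 - 5) = 6 + (-6 - 5) = 6 - 11 = -5)
X = 47 (X = 52 - 5 = 47)
(26 + X)*(-8) = (26 + 47)*(-8) = 73*(-8) = -584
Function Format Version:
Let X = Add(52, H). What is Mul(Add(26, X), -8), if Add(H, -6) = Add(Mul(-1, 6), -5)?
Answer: -584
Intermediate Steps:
H = -5 (H = Add(6, Add(Mul(-1, 6), -5)) = Add(6, Add(-6, -5)) = Add(6, -11) = -5)
X = 47 (X = Add(52, -5) = 47)
Mul(Add(26, X), -8) = Mul(Add(26, 47), -8) = Mul(73, -8) = -584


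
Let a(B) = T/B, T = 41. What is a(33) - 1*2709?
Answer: -89356/33 ≈ -2707.8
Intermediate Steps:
a(B) = 41/B
a(33) - 1*2709 = 41/33 - 1*2709 = 41*(1/33) - 2709 = 41/33 - 2709 = -89356/33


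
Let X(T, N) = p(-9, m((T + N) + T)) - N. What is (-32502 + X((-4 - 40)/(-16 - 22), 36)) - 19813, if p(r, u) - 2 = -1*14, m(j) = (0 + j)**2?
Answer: -52363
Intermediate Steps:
m(j) = j**2
p(r, u) = -12 (p(r, u) = 2 - 1*14 = 2 - 14 = -12)
X(T, N) = -12 - N
(-32502 + X((-4 - 40)/(-16 - 22), 36)) - 19813 = (-32502 + (-12 - 1*36)) - 19813 = (-32502 + (-12 - 36)) - 19813 = (-32502 - 48) - 19813 = -32550 - 19813 = -52363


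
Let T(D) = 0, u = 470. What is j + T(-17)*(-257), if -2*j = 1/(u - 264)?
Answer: -1/412 ≈ -0.0024272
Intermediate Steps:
j = -1/412 (j = -1/(2*(470 - 264)) = -½/206 = -½*1/206 = -1/412 ≈ -0.0024272)
j + T(-17)*(-257) = -1/412 + 0*(-257) = -1/412 + 0 = -1/412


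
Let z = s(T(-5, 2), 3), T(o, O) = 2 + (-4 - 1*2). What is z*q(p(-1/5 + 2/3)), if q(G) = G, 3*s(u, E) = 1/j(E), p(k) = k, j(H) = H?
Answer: 7/135 ≈ 0.051852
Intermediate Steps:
T(o, O) = -4 (T(o, O) = 2 + (-4 - 2) = 2 - 6 = -4)
s(u, E) = 1/(3*E)
z = ⅑ (z = (⅓)/3 = (⅓)*(⅓) = ⅑ ≈ 0.11111)
z*q(p(-1/5 + 2/3)) = (-1/5 + 2/3)/9 = (-1*⅕ + 2*(⅓))/9 = (-⅕ + ⅔)/9 = (⅑)*(7/15) = 7/135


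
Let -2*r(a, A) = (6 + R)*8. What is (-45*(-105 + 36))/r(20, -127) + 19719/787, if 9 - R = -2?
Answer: -1102743/53516 ≈ -20.606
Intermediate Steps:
R = 11 (R = 9 - 1*(-2) = 9 + 2 = 11)
r(a, A) = -68 (r(a, A) = -(6 + 11)*8/2 = -17*8/2 = -½*136 = -68)
(-45*(-105 + 36))/r(20, -127) + 19719/787 = -45*(-105 + 36)/(-68) + 19719/787 = -45*(-69)*(-1/68) + 19719*(1/787) = 3105*(-1/68) + 19719/787 = -3105/68 + 19719/787 = -1102743/53516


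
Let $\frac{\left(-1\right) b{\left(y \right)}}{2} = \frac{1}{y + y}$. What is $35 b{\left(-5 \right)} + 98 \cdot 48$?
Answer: $4711$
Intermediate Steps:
$b{\left(y \right)} = - \frac{1}{y}$ ($b{\left(y \right)} = - \frac{2}{y + y} = - \frac{2}{2 y} = - 2 \frac{1}{2 y} = - \frac{1}{y}$)
$35 b{\left(-5 \right)} + 98 \cdot 48 = 35 \left(- \frac{1}{-5}\right) + 98 \cdot 48 = 35 \left(\left(-1\right) \left(- \frac{1}{5}\right)\right) + 4704 = 35 \cdot \frac{1}{5} + 4704 = 7 + 4704 = 4711$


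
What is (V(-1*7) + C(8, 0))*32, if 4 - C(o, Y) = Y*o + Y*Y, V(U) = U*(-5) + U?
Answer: 1024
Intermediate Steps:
V(U) = -4*U (V(U) = -5*U + U = -4*U)
C(o, Y) = 4 - Y² - Y*o (C(o, Y) = 4 - (Y*o + Y*Y) = 4 - (Y*o + Y²) = 4 - (Y² + Y*o) = 4 + (-Y² - Y*o) = 4 - Y² - Y*o)
(V(-1*7) + C(8, 0))*32 = (-(-4)*7 + (4 - 1*0² - 1*0*8))*32 = (-4*(-7) + (4 - 1*0 + 0))*32 = (28 + (4 + 0 + 0))*32 = (28 + 4)*32 = 32*32 = 1024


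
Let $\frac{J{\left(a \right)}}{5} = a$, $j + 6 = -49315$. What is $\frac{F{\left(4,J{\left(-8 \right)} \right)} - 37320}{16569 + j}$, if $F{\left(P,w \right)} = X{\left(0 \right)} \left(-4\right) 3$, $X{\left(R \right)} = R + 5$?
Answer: $\frac{105}{92} \approx 1.1413$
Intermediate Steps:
$j = -49321$ ($j = -6 - 49315 = -49321$)
$X{\left(R \right)} = 5 + R$
$J{\left(a \right)} = 5 a$
$F{\left(P,w \right)} = -60$ ($F{\left(P,w \right)} = \left(5 + 0\right) \left(-4\right) 3 = 5 \left(-4\right) 3 = \left(-20\right) 3 = -60$)
$\frac{F{\left(4,J{\left(-8 \right)} \right)} - 37320}{16569 + j} = \frac{-60 - 37320}{16569 - 49321} = - \frac{37380}{-32752} = \left(-37380\right) \left(- \frac{1}{32752}\right) = \frac{105}{92}$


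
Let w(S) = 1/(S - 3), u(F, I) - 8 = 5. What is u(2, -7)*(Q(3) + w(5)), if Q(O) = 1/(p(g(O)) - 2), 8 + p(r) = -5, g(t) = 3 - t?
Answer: 169/30 ≈ 5.6333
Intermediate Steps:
u(F, I) = 13 (u(F, I) = 8 + 5 = 13)
p(r) = -13 (p(r) = -8 - 5 = -13)
Q(O) = -1/15 (Q(O) = 1/(-13 - 2) = 1/(-15) = -1/15)
w(S) = 1/(-3 + S)
u(2, -7)*(Q(3) + w(5)) = 13*(-1/15 + 1/(-3 + 5)) = 13*(-1/15 + 1/2) = 13*(-1/15 + ½) = 13*(13/30) = 169/30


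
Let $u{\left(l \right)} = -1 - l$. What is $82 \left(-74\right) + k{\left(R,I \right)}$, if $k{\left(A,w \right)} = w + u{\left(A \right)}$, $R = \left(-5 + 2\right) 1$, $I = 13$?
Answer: $-6053$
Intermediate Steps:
$R = -3$ ($R = \left(-3\right) 1 = -3$)
$k{\left(A,w \right)} = -1 + w - A$ ($k{\left(A,w \right)} = w - \left(1 + A\right) = -1 + w - A$)
$82 \left(-74\right) + k{\left(R,I \right)} = 82 \left(-74\right) - -15 = -6068 + \left(-1 + 13 + 3\right) = -6068 + 15 = -6053$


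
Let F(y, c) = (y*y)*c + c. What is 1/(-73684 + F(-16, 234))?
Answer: -1/13546 ≈ -7.3823e-5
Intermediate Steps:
F(y, c) = c + c*y**2 (F(y, c) = y**2*c + c = c*y**2 + c = c + c*y**2)
1/(-73684 + F(-16, 234)) = 1/(-73684 + 234*(1 + (-16)**2)) = 1/(-73684 + 234*(1 + 256)) = 1/(-73684 + 234*257) = 1/(-73684 + 60138) = 1/(-13546) = -1/13546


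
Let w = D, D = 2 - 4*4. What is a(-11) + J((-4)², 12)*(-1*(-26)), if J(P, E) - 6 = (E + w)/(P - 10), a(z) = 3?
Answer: 451/3 ≈ 150.33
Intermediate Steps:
D = -14 (D = 2 - 16 = -14)
w = -14
J(P, E) = 6 + (-14 + E)/(-10 + P) (J(P, E) = 6 + (E - 14)/(P - 10) = 6 + (-14 + E)/(-10 + P))
a(-11) + J((-4)², 12)*(-1*(-26)) = 3 + ((-74 + 12 + 6*(-4)²)/(-10 + (-4)²))*(-1*(-26)) = 3 + ((-74 + 12 + 6*16)/(-10 + 16))*26 = 3 + ((-74 + 12 + 96)/6)*26 = 3 + ((⅙)*34)*26 = 3 + (17/3)*26 = 3 + 442/3 = 451/3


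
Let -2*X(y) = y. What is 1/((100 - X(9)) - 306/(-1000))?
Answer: 500/52403 ≈ 0.0095414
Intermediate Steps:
X(y) = -y/2
1/((100 - X(9)) - 306/(-1000)) = 1/((100 - (-1)*9/2) - 306/(-1000)) = 1/((100 - 1*(-9/2)) - 306*(-1/1000)) = 1/((100 + 9/2) + 153/500) = 1/(209/2 + 153/500) = 1/(52403/500) = 500/52403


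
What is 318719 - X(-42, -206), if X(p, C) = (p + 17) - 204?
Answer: 318948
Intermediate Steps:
X(p, C) = -187 + p (X(p, C) = (17 + p) - 204 = -187 + p)
318719 - X(-42, -206) = 318719 - (-187 - 42) = 318719 - 1*(-229) = 318719 + 229 = 318948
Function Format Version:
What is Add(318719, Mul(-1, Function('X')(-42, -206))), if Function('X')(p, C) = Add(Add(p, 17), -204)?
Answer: 318948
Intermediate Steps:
Function('X')(p, C) = Add(-187, p) (Function('X')(p, C) = Add(Add(17, p), -204) = Add(-187, p))
Add(318719, Mul(-1, Function('X')(-42, -206))) = Add(318719, Mul(-1, Add(-187, -42))) = Add(318719, Mul(-1, -229)) = Add(318719, 229) = 318948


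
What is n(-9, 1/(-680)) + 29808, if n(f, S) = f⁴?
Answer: 36369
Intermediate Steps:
n(-9, 1/(-680)) + 29808 = (-9)⁴ + 29808 = 6561 + 29808 = 36369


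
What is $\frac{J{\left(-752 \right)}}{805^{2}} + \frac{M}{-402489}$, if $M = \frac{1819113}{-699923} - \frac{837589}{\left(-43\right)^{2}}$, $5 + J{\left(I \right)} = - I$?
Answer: $\frac{110169056634981863}{48220855660543297725} \approx 0.0022847$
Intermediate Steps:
$J{\left(I \right)} = -5 - I$
$M = - \frac{589611345584}{1294157627}$ ($M = 1819113 \left(- \frac{1}{699923}\right) - \frac{837589}{1849} = - \frac{1819113}{699923} - \frac{837589}{1849} = - \frac{589611345584}{1294157627} \approx -455.59$)
$\frac{J{\left(-752 \right)}}{805^{2}} + \frac{M}{-402489} = \frac{-5 - -752}{805^{2}} - \frac{589611345584}{1294157627 \left(-402489\right)} = \frac{-5 + 752}{648025} - - \frac{589611345584}{520884209133603} = 747 \cdot \frac{1}{648025} + \frac{589611345584}{520884209133603} = \frac{747}{648025} + \frac{589611345584}{520884209133603} = \frac{110169056634981863}{48220855660543297725}$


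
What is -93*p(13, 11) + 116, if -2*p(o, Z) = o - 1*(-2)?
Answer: 1627/2 ≈ 813.50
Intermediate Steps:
p(o, Z) = -1 - o/2 (p(o, Z) = -(o - 1*(-2))/2 = -(o + 2)/2 = -(2 + o)/2 = -1 - o/2)
-93*p(13, 11) + 116 = -93*(-1 - ½*13) + 116 = -93*(-1 - 13/2) + 116 = -93*(-15/2) + 116 = 1395/2 + 116 = 1627/2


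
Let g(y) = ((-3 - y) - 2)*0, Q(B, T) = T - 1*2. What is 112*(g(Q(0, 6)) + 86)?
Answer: 9632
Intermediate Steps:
Q(B, T) = -2 + T (Q(B, T) = T - 2 = -2 + T)
g(y) = 0 (g(y) = (-5 - y)*0 = 0)
112*(g(Q(0, 6)) + 86) = 112*(0 + 86) = 112*86 = 9632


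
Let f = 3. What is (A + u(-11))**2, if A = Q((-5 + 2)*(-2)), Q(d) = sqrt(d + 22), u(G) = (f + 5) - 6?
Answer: 32 + 8*sqrt(7) ≈ 53.166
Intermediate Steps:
u(G) = 2 (u(G) = (3 + 5) - 6 = 8 - 6 = 2)
Q(d) = sqrt(22 + d)
A = 2*sqrt(7) (A = sqrt(22 + (-5 + 2)*(-2)) = sqrt(22 - 3*(-2)) = sqrt(22 + 6) = sqrt(28) = 2*sqrt(7) ≈ 5.2915)
(A + u(-11))**2 = (2*sqrt(7) + 2)**2 = (2 + 2*sqrt(7))**2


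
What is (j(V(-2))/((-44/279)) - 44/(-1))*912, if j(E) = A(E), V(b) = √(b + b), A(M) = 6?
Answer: 59736/11 ≈ 5430.5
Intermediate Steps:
V(b) = √2*√b (V(b) = √(2*b) = √2*√b)
j(E) = 6
(j(V(-2))/((-44/279)) - 44/(-1))*912 = (6/((-44/279)) - 44/(-1))*912 = (6/((-44*1/279)) - 44*(-1))*912 = (6/(-44/279) + 44)*912 = (6*(-279/44) + 44)*912 = (-837/22 + 44)*912 = (131/22)*912 = 59736/11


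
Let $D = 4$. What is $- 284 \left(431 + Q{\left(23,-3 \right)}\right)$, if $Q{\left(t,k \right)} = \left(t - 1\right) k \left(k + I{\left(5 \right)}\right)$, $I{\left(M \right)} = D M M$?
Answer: $1695764$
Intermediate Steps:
$I{\left(M \right)} = 4 M^{2}$ ($I{\left(M \right)} = 4 M M = 4 M^{2}$)
$Q{\left(t,k \right)} = k \left(-1 + t\right) \left(100 + k\right)$ ($Q{\left(t,k \right)} = \left(t - 1\right) k \left(k + 4 \cdot 5^{2}\right) = \left(-1 + t\right) k \left(k + 4 \cdot 25\right) = \left(-1 + t\right) k \left(k + 100\right) = \left(-1 + t\right) k \left(100 + k\right) = k \left(-1 + t\right) \left(100 + k\right)$)
$- 284 \left(431 + Q{\left(23,-3 \right)}\right) = - 284 \left(431 - 3 \left(-100 - -3 + 100 \cdot 23 - 69\right)\right) = - 284 \left(431 - 3 \left(-100 + 3 + 2300 - 69\right)\right) = - 284 \left(431 - 6402\right) = \left(-284\right) \left(-5971\right) = 1695764$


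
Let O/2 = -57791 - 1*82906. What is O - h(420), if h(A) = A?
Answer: -281814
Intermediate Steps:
O = -281394 (O = 2*(-57791 - 1*82906) = 2*(-57791 - 82906) = 2*(-140697) = -281394)
O - h(420) = -281394 - 1*420 = -281394 - 420 = -281814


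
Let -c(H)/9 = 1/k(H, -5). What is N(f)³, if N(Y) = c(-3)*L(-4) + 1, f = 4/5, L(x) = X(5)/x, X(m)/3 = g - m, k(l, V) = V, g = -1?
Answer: 753571/1000 ≈ 753.57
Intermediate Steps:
X(m) = -3 - 3*m (X(m) = 3*(-1 - m) = -3 - 3*m)
c(H) = 9/5 (c(H) = -9/(-5) = -9*(-⅕) = 9/5)
L(x) = -18/x (L(x) = (-3 - 3*5)/x = (-3 - 15)/x = -18/x)
f = ⅘ (f = 4*(⅕) = ⅘ ≈ 0.80000)
N(Y) = 91/10 (N(Y) = 9*(-18/(-4))/5 + 1 = 9*(-18*(-¼))/5 + 1 = (9/5)*(9/2) + 1 = 81/10 + 1 = 91/10)
N(f)³ = (91/10)³ = 753571/1000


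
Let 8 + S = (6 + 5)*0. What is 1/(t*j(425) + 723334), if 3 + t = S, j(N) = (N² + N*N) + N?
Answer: -1/3255091 ≈ -3.0721e-7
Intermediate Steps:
j(N) = N + 2*N² (j(N) = (N² + N²) + N = 2*N² + N = N + 2*N²)
S = -8 (S = -8 + (6 + 5)*0 = -8 + 11*0 = -8 + 0 = -8)
t = -11 (t = -3 - 8 = -11)
1/(t*j(425) + 723334) = 1/(-4675*(1 + 2*425) + 723334) = 1/(-4675*(1 + 850) + 723334) = 1/(-4675*851 + 723334) = 1/(-11*361675 + 723334) = 1/(-3978425 + 723334) = 1/(-3255091) = -1/3255091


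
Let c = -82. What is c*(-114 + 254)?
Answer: -11480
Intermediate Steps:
c*(-114 + 254) = -82*(-114 + 254) = -82*140 = -11480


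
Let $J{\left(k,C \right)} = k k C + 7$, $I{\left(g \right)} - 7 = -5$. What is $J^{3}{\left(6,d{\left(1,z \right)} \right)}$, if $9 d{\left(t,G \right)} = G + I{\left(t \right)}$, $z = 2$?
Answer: $12167$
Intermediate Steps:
$I{\left(g \right)} = 2$ ($I{\left(g \right)} = 7 - 5 = 2$)
$d{\left(t,G \right)} = \frac{2}{9} + \frac{G}{9}$ ($d{\left(t,G \right)} = \frac{G + 2}{9} = \frac{2 + G}{9} = \frac{2}{9} + \frac{G}{9}$)
$J{\left(k,C \right)} = 7 + C k^{2}$ ($J{\left(k,C \right)} = k^{2} C + 7 = C k^{2} + 7 = 7 + C k^{2}$)
$J^{3}{\left(6,d{\left(1,z \right)} \right)} = \left(7 + \left(\frac{2}{9} + \frac{1}{9} \cdot 2\right) 6^{2}\right)^{3} = \left(7 + \left(\frac{2}{9} + \frac{2}{9}\right) 36\right)^{3} = \left(7 + \frac{4}{9} \cdot 36\right)^{3} = \left(7 + 16\right)^{3} = 23^{3} = 12167$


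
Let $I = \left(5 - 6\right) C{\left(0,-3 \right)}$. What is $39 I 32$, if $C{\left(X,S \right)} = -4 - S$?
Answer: $1248$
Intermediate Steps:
$I = 1$ ($I = \left(5 - 6\right) \left(-4 - -3\right) = \left(5 - 6\right) \left(-4 + 3\right) = \left(-1\right) \left(-1\right) = 1$)
$39 I 32 = 39 \cdot 1 \cdot 32 = 39 \cdot 32 = 1248$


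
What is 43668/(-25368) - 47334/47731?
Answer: -273757185/100903334 ≈ -2.7131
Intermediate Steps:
43668/(-25368) - 47334/47731 = 43668*(-1/25368) - 47334*1/47731 = -3639/2114 - 47334/47731 = -273757185/100903334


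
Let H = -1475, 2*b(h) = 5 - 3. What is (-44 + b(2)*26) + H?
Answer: -1493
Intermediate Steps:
b(h) = 1 (b(h) = (5 - 3)/2 = (½)*2 = 1)
(-44 + b(2)*26) + H = (-44 + 1*26) - 1475 = (-44 + 26) - 1475 = -18 - 1475 = -1493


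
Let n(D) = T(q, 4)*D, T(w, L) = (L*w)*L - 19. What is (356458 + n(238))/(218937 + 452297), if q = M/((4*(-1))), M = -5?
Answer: 178348/335617 ≈ 0.53140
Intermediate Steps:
q = 5/4 (q = -5/(4*(-1)) = -5/(-4) = -5*(-1/4) = 5/4 ≈ 1.2500)
T(w, L) = -19 + w*L**2 (T(w, L) = w*L**2 - 19 = -19 + w*L**2)
n(D) = D (n(D) = (-19 + (5/4)*4**2)*D = (-19 + (5/4)*16)*D = (-19 + 20)*D = 1*D = D)
(356458 + n(238))/(218937 + 452297) = (356458 + 238)/(218937 + 452297) = 356696/671234 = 356696*(1/671234) = 178348/335617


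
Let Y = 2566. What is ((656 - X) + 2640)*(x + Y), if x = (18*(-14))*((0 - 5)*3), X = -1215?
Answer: 28626806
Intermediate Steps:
x = 3780 (x = -(-1260)*3 = -252*(-15) = 3780)
((656 - X) + 2640)*(x + Y) = ((656 - 1*(-1215)) + 2640)*(3780 + 2566) = ((656 + 1215) + 2640)*6346 = (1871 + 2640)*6346 = 4511*6346 = 28626806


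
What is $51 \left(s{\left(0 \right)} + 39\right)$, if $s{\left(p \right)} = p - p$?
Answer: $1989$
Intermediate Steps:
$s{\left(p \right)} = 0$
$51 \left(s{\left(0 \right)} + 39\right) = 51 \left(0 + 39\right) = 51 \cdot 39 = 1989$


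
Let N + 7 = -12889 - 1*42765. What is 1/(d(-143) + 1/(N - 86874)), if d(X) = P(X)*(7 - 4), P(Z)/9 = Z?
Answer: -142535/550327636 ≈ -0.00025900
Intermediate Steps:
P(Z) = 9*Z
N = -55661 (N = -7 + (-12889 - 1*42765) = -7 + (-12889 - 42765) = -7 - 55654 = -55661)
d(X) = 27*X (d(X) = (9*X)*(7 - 4) = (9*X)*3 = 27*X)
1/(d(-143) + 1/(N - 86874)) = 1/(27*(-143) + 1/(-55661 - 86874)) = 1/(-3861 + 1/(-142535)) = 1/(-3861 - 1/142535) = 1/(-550327636/142535) = -142535/550327636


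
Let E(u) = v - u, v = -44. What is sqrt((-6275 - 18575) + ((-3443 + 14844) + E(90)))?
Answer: 17*I*sqrt(47) ≈ 116.55*I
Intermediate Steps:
E(u) = -44 - u
sqrt((-6275 - 18575) + ((-3443 + 14844) + E(90))) = sqrt((-6275 - 18575) + ((-3443 + 14844) + (-44 - 1*90))) = sqrt(-24850 + (11401 + (-44 - 90))) = sqrt(-24850 + (11401 - 134)) = sqrt(-24850 + 11267) = sqrt(-13583) = 17*I*sqrt(47)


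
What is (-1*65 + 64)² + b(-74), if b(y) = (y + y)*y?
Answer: 10953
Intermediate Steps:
b(y) = 2*y² (b(y) = (2*y)*y = 2*y²)
(-1*65 + 64)² + b(-74) = (-1*65 + 64)² + 2*(-74)² = (-65 + 64)² + 2*5476 = (-1)² + 10952 = 1 + 10952 = 10953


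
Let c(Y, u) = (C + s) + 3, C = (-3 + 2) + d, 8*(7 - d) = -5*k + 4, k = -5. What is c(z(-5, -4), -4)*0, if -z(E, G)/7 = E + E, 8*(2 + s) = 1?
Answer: 0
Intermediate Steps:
s = -15/8 (s = -2 + (1/8)*1 = -2 + 1/8 = -15/8 ≈ -1.8750)
z(E, G) = -14*E (z(E, G) = -7*(E + E) = -14*E)
d = 27/8 (d = 7 - (-5*(-5) + 4)/8 = 7 - (25 + 4)/8 = 7 - 1/8*29 = 7 - 29/8 = 27/8 ≈ 3.3750)
C = 19/8 (C = (-3 + 2) + 27/8 = -1 + 27/8 = 19/8 ≈ 2.3750)
c(Y, u) = 7/2 (c(Y, u) = (19/8 - 15/8) + 3 = 1/2 + 3 = 7/2)
c(z(-5, -4), -4)*0 = (7/2)*0 = 0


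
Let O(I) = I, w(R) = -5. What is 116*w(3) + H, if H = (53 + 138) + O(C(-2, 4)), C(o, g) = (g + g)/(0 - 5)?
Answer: -1953/5 ≈ -390.60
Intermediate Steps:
C(o, g) = -2*g/5 (C(o, g) = (2*g)/(-5) = (2*g)*(-1/5) = -2*g/5)
H = 947/5 (H = (53 + 138) - 2/5*4 = 191 - 8/5 = 947/5 ≈ 189.40)
116*w(3) + H = 116*(-5) + 947/5 = -580 + 947/5 = -1953/5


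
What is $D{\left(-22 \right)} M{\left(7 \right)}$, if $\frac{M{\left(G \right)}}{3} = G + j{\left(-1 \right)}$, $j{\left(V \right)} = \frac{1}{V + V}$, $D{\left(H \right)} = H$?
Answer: $-429$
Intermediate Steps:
$j{\left(V \right)} = \frac{1}{2 V}$
$M{\left(G \right)} = - \frac{3}{2} + 3 G$ ($M{\left(G \right)} = 3 \left(G + \frac{1}{2 \left(-1\right)}\right) = 3 \left(G + \frac{1}{2} \left(-1\right)\right) = 3 \left(G - \frac{1}{2}\right) = 3 \left(- \frac{1}{2} + G\right) = - \frac{3}{2} + 3 G$)
$D{\left(-22 \right)} M{\left(7 \right)} = - 22 \left(- \frac{3}{2} + 3 \cdot 7\right) = - 22 \left(- \frac{3}{2} + 21\right) = \left(-22\right) \frac{39}{2} = -429$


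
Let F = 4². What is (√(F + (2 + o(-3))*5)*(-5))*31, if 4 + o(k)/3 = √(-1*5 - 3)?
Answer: -155*√(-34 + 30*I*√2) ≈ -494.66 - 1030.3*I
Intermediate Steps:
o(k) = -12 + 6*I*√2 (o(k) = -12 + 3*√(-1*5 - 3) = -12 + 3*√(-5 - 3) = -12 + 3*√(-8) = -12 + 3*(2*I*√2) = -12 + 6*I*√2)
F = 16
(√(F + (2 + o(-3))*5)*(-5))*31 = (√(16 + (2 + (-12 + 6*I*√2))*5)*(-5))*31 = (√(16 + (-10 + 6*I*√2)*5)*(-5))*31 = (√(16 + (-50 + 30*I*√2))*(-5))*31 = (√(-34 + 30*I*√2)*(-5))*31 = -5*√(-34 + 30*I*√2)*31 = -155*√(-34 + 30*I*√2)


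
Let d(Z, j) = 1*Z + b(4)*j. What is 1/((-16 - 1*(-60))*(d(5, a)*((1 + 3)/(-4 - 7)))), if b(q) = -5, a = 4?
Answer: 1/240 ≈ 0.0041667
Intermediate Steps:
d(Z, j) = Z - 5*j (d(Z, j) = 1*Z - 5*j = Z - 5*j)
1/((-16 - 1*(-60))*(d(5, a)*((1 + 3)/(-4 - 7)))) = 1/((-16 - 1*(-60))*((5 - 5*4)*((1 + 3)/(-4 - 7)))) = 1/((-16 + 60)*((5 - 20)*(4/(-11)))) = 1/(44*(-60*(-1)/11)) = 1/(44*(-15*(-4/11))) = 1/(44*(60/11)) = 1/240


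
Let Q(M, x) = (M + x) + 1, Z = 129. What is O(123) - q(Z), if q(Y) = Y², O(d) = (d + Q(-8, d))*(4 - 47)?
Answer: -26918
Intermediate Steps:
Q(M, x) = 1 + M + x
O(d) = 301 - 86*d (O(d) = (d + (1 - 8 + d))*(4 - 47) = (d + (-7 + d))*(-43) = (-7 + 2*d)*(-43) = 301 - 86*d)
O(123) - q(Z) = (301 - 86*123) - 1*129² = (301 - 10578) - 1*16641 = -10277 - 16641 = -26918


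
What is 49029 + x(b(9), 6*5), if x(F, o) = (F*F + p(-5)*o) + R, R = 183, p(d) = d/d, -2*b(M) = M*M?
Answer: 203529/4 ≈ 50882.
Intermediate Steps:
b(M) = -M**2/2 (b(M) = -M*M/2 = -M**2/2)
p(d) = 1
x(F, o) = 183 + o + F**2 (x(F, o) = (F*F + 1*o) + 183 = (F**2 + o) + 183 = (o + F**2) + 183 = 183 + o + F**2)
49029 + x(b(9), 6*5) = 49029 + (183 + 6*5 + (-1/2*9**2)**2) = 49029 + (183 + 30 + (-1/2*81)**2) = 49029 + (183 + 30 + (-81/2)**2) = 49029 + (183 + 30 + 6561/4) = 49029 + 7413/4 = 203529/4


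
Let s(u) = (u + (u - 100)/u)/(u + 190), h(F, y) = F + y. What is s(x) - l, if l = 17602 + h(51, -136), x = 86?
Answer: -207888065/11868 ≈ -17517.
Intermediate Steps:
s(u) = (u + (-100 + u)/u)/(190 + u)
l = 17517 (l = 17602 + (51 - 136) = 17602 - 85 = 17517)
s(x) - l = (-100 + 86 + 86**2)/(86*(190 + 86)) - 1*17517 = (1/86)*(-100 + 86 + 7396)/276 - 17517 = (1/86)*(1/276)*7382 - 17517 = 3691/11868 - 17517 = -207888065/11868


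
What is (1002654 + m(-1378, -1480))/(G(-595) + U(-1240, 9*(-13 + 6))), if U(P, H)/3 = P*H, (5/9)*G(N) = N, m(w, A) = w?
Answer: 1001276/233289 ≈ 4.2920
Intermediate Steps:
G(N) = 9*N/5
U(P, H) = 3*H*P (U(P, H) = 3*(P*H) = 3*(H*P) = 3*H*P)
(1002654 + m(-1378, -1480))/(G(-595) + U(-1240, 9*(-13 + 6))) = (1002654 - 1378)/((9/5)*(-595) + 3*(9*(-13 + 6))*(-1240)) = 1001276/(-1071 + 3*(9*(-7))*(-1240)) = 1001276/(-1071 + 3*(-63)*(-1240)) = 1001276/(-1071 + 234360) = 1001276/233289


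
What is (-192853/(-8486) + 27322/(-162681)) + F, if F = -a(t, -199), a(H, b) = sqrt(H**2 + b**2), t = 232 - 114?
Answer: 31141664401/1380510966 - 5*sqrt(2141) ≈ -208.80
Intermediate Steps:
t = 118
F = -5*sqrt(2141) (F = -sqrt(118**2 + (-199)**2) = -sqrt(13924 + 39601) = -sqrt(53525) = -5*sqrt(2141) ≈ -231.35)
(-192853/(-8486) + 27322/(-162681)) + F = (-192853/(-8486) + 27322/(-162681)) - 5*sqrt(2141) = (-192853*(-1/8486) + 27322*(-1/162681)) - 5*sqrt(2141) = (192853/8486 - 27322/162681) - 5*sqrt(2141) = 31141664401/1380510966 - 5*sqrt(2141)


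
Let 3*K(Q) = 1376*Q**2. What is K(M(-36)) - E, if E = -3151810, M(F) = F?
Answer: 3746242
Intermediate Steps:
K(Q) = 1376*Q**2/3 (K(Q) = (1376*Q**2)/3 = 1376*Q**2/3)
K(M(-36)) - E = (1376/3)*(-36)**2 - 1*(-3151810) = (1376/3)*1296 + 3151810 = 594432 + 3151810 = 3746242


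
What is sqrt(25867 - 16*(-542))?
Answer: sqrt(34539) ≈ 185.85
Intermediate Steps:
sqrt(25867 - 16*(-542)) = sqrt(25867 + 8672) = sqrt(34539)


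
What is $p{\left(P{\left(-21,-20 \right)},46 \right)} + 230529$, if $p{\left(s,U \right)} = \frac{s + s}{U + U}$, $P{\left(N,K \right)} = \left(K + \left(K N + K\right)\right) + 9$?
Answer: $\frac{10604723}{46} \approx 2.3054 \cdot 10^{5}$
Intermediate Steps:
$P{\left(N,K \right)} = 9 + 2 K + K N$ ($P{\left(N,K \right)} = \left(K + \left(K + K N\right)\right) + 9 = \left(2 K + K N\right) + 9 = 9 + 2 K + K N$)
$p{\left(s,U \right)} = \frac{s}{U}$ ($p{\left(s,U \right)} = \frac{2 s}{2 U} = 2 s \frac{1}{2 U} = \frac{s}{U}$)
$p{\left(P{\left(-21,-20 \right)},46 \right)} + 230529 = \frac{9 + 2 \left(-20\right) - -420}{46} + 230529 = \left(9 - 40 + 420\right) \frac{1}{46} + 230529 = 389 \cdot \frac{1}{46} + 230529 = \frac{389}{46} + 230529 = \frac{10604723}{46}$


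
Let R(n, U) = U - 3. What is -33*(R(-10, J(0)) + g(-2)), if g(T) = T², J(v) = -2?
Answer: 33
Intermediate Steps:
R(n, U) = -3 + U
-33*(R(-10, J(0)) + g(-2)) = -33*((-3 - 2) + (-2)²) = -33*(-5 + 4) = -33*(-1) = 33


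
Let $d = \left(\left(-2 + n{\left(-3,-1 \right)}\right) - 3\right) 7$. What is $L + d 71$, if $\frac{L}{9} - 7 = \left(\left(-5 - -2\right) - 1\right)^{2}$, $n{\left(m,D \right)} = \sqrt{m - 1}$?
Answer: $-2278 + 994 i \approx -2278.0 + 994.0 i$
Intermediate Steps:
$n{\left(m,D \right)} = \sqrt{-1 + m}$
$L = 207$ ($L = 63 + 9 \left(\left(-5 - -2\right) - 1\right)^{2} = 63 + 9 \left(\left(-5 + 2\right) - 1\right)^{2} = 63 + 9 \left(-3 - 1\right)^{2} = 63 + 9 \left(-4\right)^{2} = 63 + 9 \cdot 16 = 63 + 144 = 207$)
$d = -35 + 14 i$ ($d = \left(\left(-2 + \sqrt{-1 - 3}\right) - 3\right) 7 = \left(\left(-2 + \sqrt{-4}\right) - 3\right) 7 = \left(\left(-2 + 2 i\right) - 3\right) 7 = \left(-5 + 2 i\right) 7 = -35 + 14 i \approx -35.0 + 14.0 i$)
$L + d 71 = 207 + \left(-35 + 14 i\right) 71 = 207 - \left(2485 - 994 i\right) = -2278 + 994 i$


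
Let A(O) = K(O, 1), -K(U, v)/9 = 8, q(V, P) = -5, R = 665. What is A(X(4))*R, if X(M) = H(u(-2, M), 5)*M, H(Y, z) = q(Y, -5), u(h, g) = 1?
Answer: -47880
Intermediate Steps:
H(Y, z) = -5
K(U, v) = -72 (K(U, v) = -9*8 = -72)
X(M) = -5*M
A(O) = -72
A(X(4))*R = -72*665 = -47880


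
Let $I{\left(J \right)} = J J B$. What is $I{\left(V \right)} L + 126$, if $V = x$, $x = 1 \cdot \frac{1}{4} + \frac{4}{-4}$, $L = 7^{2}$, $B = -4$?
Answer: $\frac{63}{4} \approx 15.75$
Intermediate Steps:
$L = 49$
$x = - \frac{3}{4}$ ($x = 1 \cdot \frac{1}{4} + 4 \left(- \frac{1}{4}\right) = \frac{1}{4} - 1 = - \frac{3}{4} \approx -0.75$)
$V = - \frac{3}{4} \approx -0.75$
$I{\left(J \right)} = - 4 J^{2}$ ($I{\left(J \right)} = J J \left(-4\right) = J^{2} \left(-4\right) = - 4 J^{2}$)
$I{\left(V \right)} L + 126 = - 4 \left(- \frac{3}{4}\right)^{2} \cdot 49 + 126 = \left(-4\right) \frac{9}{16} \cdot 49 + 126 = \left(- \frac{9}{4}\right) 49 + 126 = - \frac{441}{4} + 126 = \frac{63}{4}$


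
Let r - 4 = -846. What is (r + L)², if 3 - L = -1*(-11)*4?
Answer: 779689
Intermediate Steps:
L = -41 (L = 3 - (-1*(-11))*4 = 3 - 11*4 = 3 - 1*44 = 3 - 44 = -41)
r = -842 (r = 4 - 846 = -842)
(r + L)² = (-842 - 41)² = (-883)² = 779689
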